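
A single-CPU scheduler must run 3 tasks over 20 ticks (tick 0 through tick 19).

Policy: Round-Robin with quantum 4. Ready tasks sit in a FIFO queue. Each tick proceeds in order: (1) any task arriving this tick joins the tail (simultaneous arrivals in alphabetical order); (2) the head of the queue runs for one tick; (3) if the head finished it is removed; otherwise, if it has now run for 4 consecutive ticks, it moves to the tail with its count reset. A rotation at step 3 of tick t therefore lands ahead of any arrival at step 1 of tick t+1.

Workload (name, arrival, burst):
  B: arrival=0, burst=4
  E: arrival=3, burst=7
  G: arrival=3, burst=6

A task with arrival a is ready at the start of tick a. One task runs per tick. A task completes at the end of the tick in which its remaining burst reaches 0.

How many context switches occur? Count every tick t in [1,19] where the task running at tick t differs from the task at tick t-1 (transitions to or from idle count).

context switches = 5

t=0: queue=[B] q_used=0 → run B
t=1: queue=[B] q_used=1 → run B
t=2: queue=[B] q_used=2 → run B
t=3: queue=[B,E,G] q_used=3 → run B
t=4: queue=[E,G] q_used=0 → run E
t=5: queue=[E,G] q_used=1 → run E
t=6: queue=[E,G] q_used=2 → run E
t=7: queue=[E,G] q_used=3 → run E
t=8: queue=[G,E] q_used=0 → run G
t=9: queue=[G,E] q_used=1 → run G
t=10: queue=[G,E] q_used=2 → run G
t=11: queue=[G,E] q_used=3 → run G
t=12: queue=[E,G] q_used=0 → run E
t=13: queue=[E,G] q_used=1 → run E
t=14: queue=[E,G] q_used=2 → run E
t=15: queue=[G] q_used=0 → run G
t=16: queue=[G] q_used=1 → run G
t=17: (idle)
t=18: (idle)
t=19: (idle)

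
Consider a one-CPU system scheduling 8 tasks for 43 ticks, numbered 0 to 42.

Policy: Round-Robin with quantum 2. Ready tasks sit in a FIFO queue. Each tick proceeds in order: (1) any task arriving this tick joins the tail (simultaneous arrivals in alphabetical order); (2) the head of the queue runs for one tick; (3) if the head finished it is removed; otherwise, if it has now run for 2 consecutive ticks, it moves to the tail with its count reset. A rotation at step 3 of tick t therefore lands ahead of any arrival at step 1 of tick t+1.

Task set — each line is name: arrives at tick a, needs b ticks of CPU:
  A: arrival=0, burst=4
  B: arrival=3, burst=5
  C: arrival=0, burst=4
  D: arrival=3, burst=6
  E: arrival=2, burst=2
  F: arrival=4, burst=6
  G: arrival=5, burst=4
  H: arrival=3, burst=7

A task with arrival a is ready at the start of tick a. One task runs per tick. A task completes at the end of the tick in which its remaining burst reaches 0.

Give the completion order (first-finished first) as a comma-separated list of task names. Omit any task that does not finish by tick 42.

completion order = A, E, C, G, B, D, F, H

t=0: queue=[A,C] q_used=0 → run A
t=1: queue=[A,C] q_used=1 → run A
t=2: queue=[C,A,E] q_used=0 → run C
t=3: queue=[C,A,E,B,D,H] q_used=1 → run C
t=4: queue=[A,E,B,D,H,C,F] q_used=0 → run A
t=5: queue=[A,E,B,D,H,C,F,G] q_used=1 → run A
t=6: queue=[E,B,D,H,C,F,G] q_used=0 → run E
t=7: queue=[E,B,D,H,C,F,G] q_used=1 → run E
t=8: queue=[B,D,H,C,F,G] q_used=0 → run B
t=9: queue=[B,D,H,C,F,G] q_used=1 → run B
t=10: queue=[D,H,C,F,G,B] q_used=0 → run D
t=11: queue=[D,H,C,F,G,B] q_used=1 → run D
t=12: queue=[H,C,F,G,B,D] q_used=0 → run H
t=13: queue=[H,C,F,G,B,D] q_used=1 → run H
t=14: queue=[C,F,G,B,D,H] q_used=0 → run C
t=15: queue=[C,F,G,B,D,H] q_used=1 → run C
t=16: queue=[F,G,B,D,H] q_used=0 → run F
t=17: queue=[F,G,B,D,H] q_used=1 → run F
t=18: queue=[G,B,D,H,F] q_used=0 → run G
t=19: queue=[G,B,D,H,F] q_used=1 → run G
t=20: queue=[B,D,H,F,G] q_used=0 → run B
t=21: queue=[B,D,H,F,G] q_used=1 → run B
t=22: queue=[D,H,F,G,B] q_used=0 → run D
t=23: queue=[D,H,F,G,B] q_used=1 → run D
t=24: queue=[H,F,G,B,D] q_used=0 → run H
t=25: queue=[H,F,G,B,D] q_used=1 → run H
t=26: queue=[F,G,B,D,H] q_used=0 → run F
t=27: queue=[F,G,B,D,H] q_used=1 → run F
t=28: queue=[G,B,D,H,F] q_used=0 → run G
t=29: queue=[G,B,D,H,F] q_used=1 → run G
t=30: queue=[B,D,H,F] q_used=0 → run B
t=31: queue=[D,H,F] q_used=0 → run D
t=32: queue=[D,H,F] q_used=1 → run D
t=33: queue=[H,F] q_used=0 → run H
t=34: queue=[H,F] q_used=1 → run H
t=35: queue=[F,H] q_used=0 → run F
t=36: queue=[F,H] q_used=1 → run F
t=37: queue=[H] q_used=0 → run H
t=38: (idle)
t=39: (idle)
t=40: (idle)
t=41: (idle)
t=42: (idle)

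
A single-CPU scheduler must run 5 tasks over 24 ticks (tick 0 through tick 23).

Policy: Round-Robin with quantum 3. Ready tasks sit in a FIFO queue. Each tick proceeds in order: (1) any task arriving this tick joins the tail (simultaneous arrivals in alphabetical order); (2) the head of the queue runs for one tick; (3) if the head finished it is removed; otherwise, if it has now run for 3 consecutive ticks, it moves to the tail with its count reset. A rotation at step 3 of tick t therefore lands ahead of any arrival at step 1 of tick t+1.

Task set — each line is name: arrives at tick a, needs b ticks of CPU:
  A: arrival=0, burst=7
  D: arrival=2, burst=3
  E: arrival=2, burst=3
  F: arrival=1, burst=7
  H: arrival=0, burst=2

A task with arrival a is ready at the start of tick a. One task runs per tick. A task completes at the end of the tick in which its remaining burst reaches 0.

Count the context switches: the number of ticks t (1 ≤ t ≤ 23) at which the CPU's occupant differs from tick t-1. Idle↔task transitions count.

t=0: queue=[A,H] q_used=0 → run A
t=1: queue=[A,H,F] q_used=1 → run A
t=2: queue=[A,H,F,D,E] q_used=2 → run A
t=3: queue=[H,F,D,E,A] q_used=0 → run H
t=4: queue=[H,F,D,E,A] q_used=1 → run H
t=5: queue=[F,D,E,A] q_used=0 → run F
t=6: queue=[F,D,E,A] q_used=1 → run F
t=7: queue=[F,D,E,A] q_used=2 → run F
t=8: queue=[D,E,A,F] q_used=0 → run D
t=9: queue=[D,E,A,F] q_used=1 → run D
t=10: queue=[D,E,A,F] q_used=2 → run D
t=11: queue=[E,A,F] q_used=0 → run E
t=12: queue=[E,A,F] q_used=1 → run E
t=13: queue=[E,A,F] q_used=2 → run E
t=14: queue=[A,F] q_used=0 → run A
t=15: queue=[A,F] q_used=1 → run A
t=16: queue=[A,F] q_used=2 → run A
t=17: queue=[F,A] q_used=0 → run F
t=18: queue=[F,A] q_used=1 → run F
t=19: queue=[F,A] q_used=2 → run F
t=20: queue=[A,F] q_used=0 → run A
t=21: queue=[F] q_used=0 → run F
t=22: (idle)
t=23: (idle)

context switches = 9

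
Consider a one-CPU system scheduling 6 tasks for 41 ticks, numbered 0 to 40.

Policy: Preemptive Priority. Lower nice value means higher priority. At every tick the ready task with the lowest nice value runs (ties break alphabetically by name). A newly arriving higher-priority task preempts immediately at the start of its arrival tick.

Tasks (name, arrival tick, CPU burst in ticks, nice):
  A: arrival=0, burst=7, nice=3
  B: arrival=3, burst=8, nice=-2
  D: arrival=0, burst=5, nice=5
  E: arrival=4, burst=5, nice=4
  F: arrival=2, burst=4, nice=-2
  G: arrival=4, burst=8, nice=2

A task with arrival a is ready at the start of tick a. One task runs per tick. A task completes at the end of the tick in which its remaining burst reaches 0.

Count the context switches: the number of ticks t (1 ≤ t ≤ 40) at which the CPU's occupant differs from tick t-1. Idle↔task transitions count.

t=0: ready={A,D} → run A
t=1: ready={A,D} → run A
t=2: ready={A,D,F} → run F
t=3: ready={A,B,D,F} → run B
t=4: ready={A,B,D,E,F,G} → run B
t=5: ready={A,B,D,E,F,G} → run B
t=6: ready={A,B,D,E,F,G} → run B
t=7: ready={A,B,D,E,F,G} → run B
t=8: ready={A,B,D,E,F,G} → run B
t=9: ready={A,B,D,E,F,G} → run B
t=10: ready={A,B,D,E,F,G} → run B
t=11: ready={A,D,E,F,G} → run F
t=12: ready={A,D,E,F,G} → run F
t=13: ready={A,D,E,F,G} → run F
t=14: ready={A,D,E,G} → run G
t=15: ready={A,D,E,G} → run G
t=16: ready={A,D,E,G} → run G
t=17: ready={A,D,E,G} → run G
t=18: ready={A,D,E,G} → run G
t=19: ready={A,D,E,G} → run G
t=20: ready={A,D,E,G} → run G
t=21: ready={A,D,E,G} → run G
t=22: ready={A,D,E} → run A
t=23: ready={A,D,E} → run A
t=24: ready={A,D,E} → run A
t=25: ready={A,D,E} → run A
t=26: ready={A,D,E} → run A
t=27: ready={D,E} → run E
t=28: ready={D,E} → run E
t=29: ready={D,E} → run E
t=30: ready={D,E} → run E
t=31: ready={D,E} → run E
t=32: ready={D} → run D
t=33: ready={D} → run D
t=34: ready={D} → run D
t=35: ready={D} → run D
t=36: ready={D} → run D
t=37: (idle)
t=38: (idle)
t=39: (idle)
t=40: (idle)

context switches = 8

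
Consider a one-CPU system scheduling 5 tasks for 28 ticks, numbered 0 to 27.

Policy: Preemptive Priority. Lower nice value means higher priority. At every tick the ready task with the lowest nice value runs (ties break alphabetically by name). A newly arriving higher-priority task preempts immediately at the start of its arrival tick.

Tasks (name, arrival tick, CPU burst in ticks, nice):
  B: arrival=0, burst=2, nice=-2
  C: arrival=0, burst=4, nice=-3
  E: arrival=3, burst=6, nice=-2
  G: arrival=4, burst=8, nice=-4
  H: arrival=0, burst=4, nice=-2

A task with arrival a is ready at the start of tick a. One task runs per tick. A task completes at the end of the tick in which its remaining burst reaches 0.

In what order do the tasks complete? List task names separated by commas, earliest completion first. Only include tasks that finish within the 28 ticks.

t=0: ready={B,C,H} → run C
t=1: ready={B,C,H} → run C
t=2: ready={B,C,H} → run C
t=3: ready={B,C,E,H} → run C
t=4: ready={B,E,G,H} → run G
t=5: ready={B,E,G,H} → run G
t=6: ready={B,E,G,H} → run G
t=7: ready={B,E,G,H} → run G
t=8: ready={B,E,G,H} → run G
t=9: ready={B,E,G,H} → run G
t=10: ready={B,E,G,H} → run G
t=11: ready={B,E,G,H} → run G
t=12: ready={B,E,H} → run B
t=13: ready={B,E,H} → run B
t=14: ready={E,H} → run E
t=15: ready={E,H} → run E
t=16: ready={E,H} → run E
t=17: ready={E,H} → run E
t=18: ready={E,H} → run E
t=19: ready={E,H} → run E
t=20: ready={H} → run H
t=21: ready={H} → run H
t=22: ready={H} → run H
t=23: ready={H} → run H
t=24: (idle)
t=25: (idle)
t=26: (idle)
t=27: (idle)

completion order = C, G, B, E, H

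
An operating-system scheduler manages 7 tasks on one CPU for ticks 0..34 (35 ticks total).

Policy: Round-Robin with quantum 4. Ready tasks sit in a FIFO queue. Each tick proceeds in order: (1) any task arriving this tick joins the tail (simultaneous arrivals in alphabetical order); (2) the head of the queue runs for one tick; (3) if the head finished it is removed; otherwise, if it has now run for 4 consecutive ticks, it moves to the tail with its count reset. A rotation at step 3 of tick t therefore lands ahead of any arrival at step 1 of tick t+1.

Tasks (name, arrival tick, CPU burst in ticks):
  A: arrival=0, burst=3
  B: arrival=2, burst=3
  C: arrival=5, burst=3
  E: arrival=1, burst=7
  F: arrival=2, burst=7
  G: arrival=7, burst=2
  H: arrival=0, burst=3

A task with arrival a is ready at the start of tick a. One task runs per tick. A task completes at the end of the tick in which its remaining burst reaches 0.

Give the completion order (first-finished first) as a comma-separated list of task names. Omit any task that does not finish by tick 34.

completion order = A, H, B, C, G, E, F

t=0: queue=[A,H] q_used=0 → run A
t=1: queue=[A,H,E] q_used=1 → run A
t=2: queue=[A,H,E,B,F] q_used=2 → run A
t=3: queue=[H,E,B,F] q_used=0 → run H
t=4: queue=[H,E,B,F] q_used=1 → run H
t=5: queue=[H,E,B,F,C] q_used=2 → run H
t=6: queue=[E,B,F,C] q_used=0 → run E
t=7: queue=[E,B,F,C,G] q_used=1 → run E
t=8: queue=[E,B,F,C,G] q_used=2 → run E
t=9: queue=[E,B,F,C,G] q_used=3 → run E
t=10: queue=[B,F,C,G,E] q_used=0 → run B
t=11: queue=[B,F,C,G,E] q_used=1 → run B
t=12: queue=[B,F,C,G,E] q_used=2 → run B
t=13: queue=[F,C,G,E] q_used=0 → run F
t=14: queue=[F,C,G,E] q_used=1 → run F
t=15: queue=[F,C,G,E] q_used=2 → run F
t=16: queue=[F,C,G,E] q_used=3 → run F
t=17: queue=[C,G,E,F] q_used=0 → run C
t=18: queue=[C,G,E,F] q_used=1 → run C
t=19: queue=[C,G,E,F] q_used=2 → run C
t=20: queue=[G,E,F] q_used=0 → run G
t=21: queue=[G,E,F] q_used=1 → run G
t=22: queue=[E,F] q_used=0 → run E
t=23: queue=[E,F] q_used=1 → run E
t=24: queue=[E,F] q_used=2 → run E
t=25: queue=[F] q_used=0 → run F
t=26: queue=[F] q_used=1 → run F
t=27: queue=[F] q_used=2 → run F
t=28: (idle)
t=29: (idle)
t=30: (idle)
t=31: (idle)
t=32: (idle)
t=33: (idle)
t=34: (idle)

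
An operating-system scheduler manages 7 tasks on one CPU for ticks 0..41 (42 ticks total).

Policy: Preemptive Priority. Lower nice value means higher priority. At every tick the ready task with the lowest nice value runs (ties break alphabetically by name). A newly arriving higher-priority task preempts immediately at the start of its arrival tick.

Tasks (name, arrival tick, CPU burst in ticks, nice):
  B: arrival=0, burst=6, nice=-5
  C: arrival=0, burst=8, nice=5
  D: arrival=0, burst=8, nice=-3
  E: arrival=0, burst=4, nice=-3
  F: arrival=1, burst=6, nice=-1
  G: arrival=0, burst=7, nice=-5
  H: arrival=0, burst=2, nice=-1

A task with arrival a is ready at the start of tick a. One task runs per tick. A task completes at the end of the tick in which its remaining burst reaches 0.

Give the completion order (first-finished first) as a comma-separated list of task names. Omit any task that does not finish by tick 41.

t=0: ready={B,C,D,E,G,H} → run B
t=1: ready={B,C,D,E,F,G,H} → run B
t=2: ready={B,C,D,E,F,G,H} → run B
t=3: ready={B,C,D,E,F,G,H} → run B
t=4: ready={B,C,D,E,F,G,H} → run B
t=5: ready={B,C,D,E,F,G,H} → run B
t=6: ready={C,D,E,F,G,H} → run G
t=7: ready={C,D,E,F,G,H} → run G
t=8: ready={C,D,E,F,G,H} → run G
t=9: ready={C,D,E,F,G,H} → run G
t=10: ready={C,D,E,F,G,H} → run G
t=11: ready={C,D,E,F,G,H} → run G
t=12: ready={C,D,E,F,G,H} → run G
t=13: ready={C,D,E,F,H} → run D
t=14: ready={C,D,E,F,H} → run D
t=15: ready={C,D,E,F,H} → run D
t=16: ready={C,D,E,F,H} → run D
t=17: ready={C,D,E,F,H} → run D
t=18: ready={C,D,E,F,H} → run D
t=19: ready={C,D,E,F,H} → run D
t=20: ready={C,D,E,F,H} → run D
t=21: ready={C,E,F,H} → run E
t=22: ready={C,E,F,H} → run E
t=23: ready={C,E,F,H} → run E
t=24: ready={C,E,F,H} → run E
t=25: ready={C,F,H} → run F
t=26: ready={C,F,H} → run F
t=27: ready={C,F,H} → run F
t=28: ready={C,F,H} → run F
t=29: ready={C,F,H} → run F
t=30: ready={C,F,H} → run F
t=31: ready={C,H} → run H
t=32: ready={C,H} → run H
t=33: ready={C} → run C
t=34: ready={C} → run C
t=35: ready={C} → run C
t=36: ready={C} → run C
t=37: ready={C} → run C
t=38: ready={C} → run C
t=39: ready={C} → run C
t=40: ready={C} → run C
t=41: (idle)

completion order = B, G, D, E, F, H, C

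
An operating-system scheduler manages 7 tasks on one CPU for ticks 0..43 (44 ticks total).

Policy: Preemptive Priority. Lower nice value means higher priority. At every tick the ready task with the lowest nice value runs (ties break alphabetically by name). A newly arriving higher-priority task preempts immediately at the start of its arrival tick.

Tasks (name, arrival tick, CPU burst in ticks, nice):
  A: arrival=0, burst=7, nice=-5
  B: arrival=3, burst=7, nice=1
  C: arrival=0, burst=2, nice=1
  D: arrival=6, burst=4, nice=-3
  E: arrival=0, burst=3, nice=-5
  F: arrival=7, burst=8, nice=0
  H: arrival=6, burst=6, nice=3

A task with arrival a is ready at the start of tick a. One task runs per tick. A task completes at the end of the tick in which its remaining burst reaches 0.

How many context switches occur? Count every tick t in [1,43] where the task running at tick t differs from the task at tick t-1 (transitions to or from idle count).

context switches = 7

t=0: ready={A,C,E} → run A
t=1: ready={A,C,E} → run A
t=2: ready={A,C,E} → run A
t=3: ready={A,B,C,E} → run A
t=4: ready={A,B,C,E} → run A
t=5: ready={A,B,C,E} → run A
t=6: ready={A,B,C,D,E,H} → run A
t=7: ready={B,C,D,E,F,H} → run E
t=8: ready={B,C,D,E,F,H} → run E
t=9: ready={B,C,D,E,F,H} → run E
t=10: ready={B,C,D,F,H} → run D
t=11: ready={B,C,D,F,H} → run D
t=12: ready={B,C,D,F,H} → run D
t=13: ready={B,C,D,F,H} → run D
t=14: ready={B,C,F,H} → run F
t=15: ready={B,C,F,H} → run F
t=16: ready={B,C,F,H} → run F
t=17: ready={B,C,F,H} → run F
t=18: ready={B,C,F,H} → run F
t=19: ready={B,C,F,H} → run F
t=20: ready={B,C,F,H} → run F
t=21: ready={B,C,F,H} → run F
t=22: ready={B,C,H} → run B
t=23: ready={B,C,H} → run B
t=24: ready={B,C,H} → run B
t=25: ready={B,C,H} → run B
t=26: ready={B,C,H} → run B
t=27: ready={B,C,H} → run B
t=28: ready={B,C,H} → run B
t=29: ready={C,H} → run C
t=30: ready={C,H} → run C
t=31: ready={H} → run H
t=32: ready={H} → run H
t=33: ready={H} → run H
t=34: ready={H} → run H
t=35: ready={H} → run H
t=36: ready={H} → run H
t=37: (idle)
t=38: (idle)
t=39: (idle)
t=40: (idle)
t=41: (idle)
t=42: (idle)
t=43: (idle)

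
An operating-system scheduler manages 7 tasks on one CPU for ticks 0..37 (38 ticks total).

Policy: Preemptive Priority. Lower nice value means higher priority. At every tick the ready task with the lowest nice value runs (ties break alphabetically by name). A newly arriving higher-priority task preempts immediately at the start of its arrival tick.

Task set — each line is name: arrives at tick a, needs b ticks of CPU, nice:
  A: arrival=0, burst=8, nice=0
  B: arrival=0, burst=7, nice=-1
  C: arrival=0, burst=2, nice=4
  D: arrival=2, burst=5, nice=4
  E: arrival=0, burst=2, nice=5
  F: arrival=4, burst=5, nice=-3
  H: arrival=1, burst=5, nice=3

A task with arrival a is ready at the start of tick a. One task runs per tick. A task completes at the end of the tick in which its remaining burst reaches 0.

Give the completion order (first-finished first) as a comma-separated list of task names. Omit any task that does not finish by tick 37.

completion order = F, B, A, H, C, D, E

t=0: ready={A,B,C,E} → run B
t=1: ready={A,B,C,E,H} → run B
t=2: ready={A,B,C,D,E,H} → run B
t=3: ready={A,B,C,D,E,H} → run B
t=4: ready={A,B,C,D,E,F,H} → run F
t=5: ready={A,B,C,D,E,F,H} → run F
t=6: ready={A,B,C,D,E,F,H} → run F
t=7: ready={A,B,C,D,E,F,H} → run F
t=8: ready={A,B,C,D,E,F,H} → run F
t=9: ready={A,B,C,D,E,H} → run B
t=10: ready={A,B,C,D,E,H} → run B
t=11: ready={A,B,C,D,E,H} → run B
t=12: ready={A,C,D,E,H} → run A
t=13: ready={A,C,D,E,H} → run A
t=14: ready={A,C,D,E,H} → run A
t=15: ready={A,C,D,E,H} → run A
t=16: ready={A,C,D,E,H} → run A
t=17: ready={A,C,D,E,H} → run A
t=18: ready={A,C,D,E,H} → run A
t=19: ready={A,C,D,E,H} → run A
t=20: ready={C,D,E,H} → run H
t=21: ready={C,D,E,H} → run H
t=22: ready={C,D,E,H} → run H
t=23: ready={C,D,E,H} → run H
t=24: ready={C,D,E,H} → run H
t=25: ready={C,D,E} → run C
t=26: ready={C,D,E} → run C
t=27: ready={D,E} → run D
t=28: ready={D,E} → run D
t=29: ready={D,E} → run D
t=30: ready={D,E} → run D
t=31: ready={D,E} → run D
t=32: ready={E} → run E
t=33: ready={E} → run E
t=34: (idle)
t=35: (idle)
t=36: (idle)
t=37: (idle)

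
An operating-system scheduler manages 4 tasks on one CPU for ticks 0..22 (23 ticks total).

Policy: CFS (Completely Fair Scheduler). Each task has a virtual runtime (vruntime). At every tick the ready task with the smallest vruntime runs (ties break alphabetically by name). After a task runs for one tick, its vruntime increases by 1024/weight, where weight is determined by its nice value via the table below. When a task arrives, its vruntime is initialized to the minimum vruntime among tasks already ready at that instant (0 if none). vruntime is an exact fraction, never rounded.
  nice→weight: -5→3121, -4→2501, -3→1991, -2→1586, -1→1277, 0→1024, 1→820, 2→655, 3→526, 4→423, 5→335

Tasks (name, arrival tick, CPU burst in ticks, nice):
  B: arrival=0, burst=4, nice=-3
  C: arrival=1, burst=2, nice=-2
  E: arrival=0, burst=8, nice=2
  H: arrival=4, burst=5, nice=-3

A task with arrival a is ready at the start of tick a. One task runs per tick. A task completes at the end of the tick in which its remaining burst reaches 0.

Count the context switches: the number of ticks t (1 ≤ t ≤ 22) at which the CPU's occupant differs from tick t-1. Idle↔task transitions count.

context switches = 12

t=0: vr[B=0 E=0] → run B
t=1: vr[B=1024/1991 C=0 E=0] → run C
t=2: vr[B=1024/1991 C=512/793 E=0] → run E
t=3: vr[B=1024/1991 C=512/793 E=1024/655] → run B
t=4: vr[B=2048/1991 C=512/793 E=1024/655 H=512/793] → run C
t=5: vr[B=2048/1991 E=1024/655 H=512/793] → run H
t=6: vr[B=2048/1991 E=1024/655 H=1831424/1578863] → run B
t=7: vr[B=3072/1991 E=1024/655 H=1831424/1578863] → run H
t=8: vr[B=3072/1991 E=1024/655 H=2643456/1578863] → run B
t=9: vr[E=1024/655 H=2643456/1578863] → run E
t=10: vr[E=2048/655 H=2643456/1578863] → run H
t=11: vr[E=2048/655 H=3455488/1578863] → run H
t=12: vr[E=2048/655 H=4267520/1578863] → run H
t=13: vr[E=2048/655] → run E
t=14: vr[E=3072/655] → run E
t=15: vr[E=4096/655] → run E
t=16: vr[E=1024/131] → run E
t=17: vr[E=6144/655] → run E
t=18: vr[E=7168/655] → run E
t=19: (idle)
t=20: (idle)
t=21: (idle)
t=22: (idle)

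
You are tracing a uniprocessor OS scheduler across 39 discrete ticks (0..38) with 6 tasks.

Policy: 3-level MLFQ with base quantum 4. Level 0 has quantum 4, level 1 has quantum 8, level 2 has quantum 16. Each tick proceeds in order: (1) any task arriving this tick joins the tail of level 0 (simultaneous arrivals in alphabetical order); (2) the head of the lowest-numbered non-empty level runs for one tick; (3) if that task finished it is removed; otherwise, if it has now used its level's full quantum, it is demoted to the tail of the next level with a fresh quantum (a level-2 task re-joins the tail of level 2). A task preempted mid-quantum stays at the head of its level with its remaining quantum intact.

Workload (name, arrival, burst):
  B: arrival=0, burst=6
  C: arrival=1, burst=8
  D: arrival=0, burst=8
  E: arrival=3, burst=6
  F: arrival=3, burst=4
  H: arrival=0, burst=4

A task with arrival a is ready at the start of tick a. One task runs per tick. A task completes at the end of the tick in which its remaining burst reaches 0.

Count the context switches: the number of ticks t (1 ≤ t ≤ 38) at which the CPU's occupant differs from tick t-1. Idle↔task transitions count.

context switches = 10

t=0: L0/L1/L2 = BDH/-/- → run B
t=1: L0/L1/L2 = BDHC/-/- → run B
t=2: L0/L1/L2 = BDHC/-/- → run B
t=3: L0/L1/L2 = BDHCEF/-/- → run B
t=4: L0/L1/L2 = DHCEF/B/- → run D
t=5: L0/L1/L2 = DHCEF/B/- → run D
t=6: L0/L1/L2 = DHCEF/B/- → run D
t=7: L0/L1/L2 = DHCEF/B/- → run D
t=8: L0/L1/L2 = HCEF/BD/- → run H
t=9: L0/L1/L2 = HCEF/BD/- → run H
t=10: L0/L1/L2 = HCEF/BD/- → run H
t=11: L0/L1/L2 = HCEF/BD/- → run H
t=12: L0/L1/L2 = CEF/BD/- → run C
t=13: L0/L1/L2 = CEF/BD/- → run C
t=14: L0/L1/L2 = CEF/BD/- → run C
t=15: L0/L1/L2 = CEF/BD/- → run C
t=16: L0/L1/L2 = EF/BDC/- → run E
t=17: L0/L1/L2 = EF/BDC/- → run E
t=18: L0/L1/L2 = EF/BDC/- → run E
t=19: L0/L1/L2 = EF/BDC/- → run E
t=20: L0/L1/L2 = F/BDCE/- → run F
t=21: L0/L1/L2 = F/BDCE/- → run F
t=22: L0/L1/L2 = F/BDCE/- → run F
t=23: L0/L1/L2 = F/BDCE/- → run F
t=24: L0/L1/L2 = -/BDCE/- → run B
t=25: L0/L1/L2 = -/BDCE/- → run B
t=26: L0/L1/L2 = -/DCE/- → run D
t=27: L0/L1/L2 = -/DCE/- → run D
t=28: L0/L1/L2 = -/DCE/- → run D
t=29: L0/L1/L2 = -/DCE/- → run D
t=30: L0/L1/L2 = -/CE/- → run C
t=31: L0/L1/L2 = -/CE/- → run C
t=32: L0/L1/L2 = -/CE/- → run C
t=33: L0/L1/L2 = -/CE/- → run C
t=34: L0/L1/L2 = -/E/- → run E
t=35: L0/L1/L2 = -/E/- → run E
t=36: (idle)
t=37: (idle)
t=38: (idle)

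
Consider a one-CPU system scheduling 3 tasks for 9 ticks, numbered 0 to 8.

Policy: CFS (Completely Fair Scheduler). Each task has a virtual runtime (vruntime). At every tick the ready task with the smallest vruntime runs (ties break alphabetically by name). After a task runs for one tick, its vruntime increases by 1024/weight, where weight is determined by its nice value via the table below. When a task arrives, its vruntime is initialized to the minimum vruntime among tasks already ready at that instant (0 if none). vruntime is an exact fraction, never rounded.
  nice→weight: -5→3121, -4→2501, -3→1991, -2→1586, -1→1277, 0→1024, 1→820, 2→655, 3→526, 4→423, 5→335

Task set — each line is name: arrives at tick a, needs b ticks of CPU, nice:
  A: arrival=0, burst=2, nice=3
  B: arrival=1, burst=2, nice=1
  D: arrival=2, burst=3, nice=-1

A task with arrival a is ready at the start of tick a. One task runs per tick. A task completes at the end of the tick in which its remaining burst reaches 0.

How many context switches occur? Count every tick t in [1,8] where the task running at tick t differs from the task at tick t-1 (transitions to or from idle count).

context switches = 5

t=0: vr[A=0] → run A
t=1: vr[A=512/263 B=512/263] → run A
t=2: vr[B=512/263 D=512/263] → run B
t=3: vr[B=172288/53915 D=512/263] → run D
t=4: vr[B=172288/53915 D=923136/335851] → run D
t=5: vr[B=172288/53915 D=1192448/335851] → run B
t=6: vr[D=1192448/335851] → run D
t=7: (idle)
t=8: (idle)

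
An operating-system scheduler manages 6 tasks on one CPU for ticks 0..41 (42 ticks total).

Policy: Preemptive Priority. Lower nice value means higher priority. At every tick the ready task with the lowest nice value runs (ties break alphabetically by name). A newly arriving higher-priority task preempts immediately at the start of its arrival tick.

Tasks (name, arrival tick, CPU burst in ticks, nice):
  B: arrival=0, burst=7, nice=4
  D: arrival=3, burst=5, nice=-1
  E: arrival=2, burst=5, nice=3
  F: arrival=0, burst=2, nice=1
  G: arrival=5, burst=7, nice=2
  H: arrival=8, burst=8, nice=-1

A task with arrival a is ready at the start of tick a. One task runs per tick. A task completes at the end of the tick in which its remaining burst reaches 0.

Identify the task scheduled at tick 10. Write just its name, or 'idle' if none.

running at tick 10 = H

t=0: ready={B,F} → run F
t=1: ready={B,F} → run F
t=2: ready={B,E} → run E
t=3: ready={B,D,E} → run D
t=4: ready={B,D,E} → run D
t=5: ready={B,D,E,G} → run D
t=6: ready={B,D,E,G} → run D
t=7: ready={B,D,E,G} → run D
t=8: ready={B,E,G,H} → run H
t=9: ready={B,E,G,H} → run H
t=10: ready={B,E,G,H} → run H
t=11: ready={B,E,G,H} → run H
t=12: ready={B,E,G,H} → run H
t=13: ready={B,E,G,H} → run H
t=14: ready={B,E,G,H} → run H
t=15: ready={B,E,G,H} → run H
t=16: ready={B,E,G} → run G
t=17: ready={B,E,G} → run G
t=18: ready={B,E,G} → run G
t=19: ready={B,E,G} → run G
t=20: ready={B,E,G} → run G
t=21: ready={B,E,G} → run G
t=22: ready={B,E,G} → run G
t=23: ready={B,E} → run E
t=24: ready={B,E} → run E
t=25: ready={B,E} → run E
t=26: ready={B,E} → run E
t=27: ready={B} → run B
t=28: ready={B} → run B
t=29: ready={B} → run B
t=30: ready={B} → run B
t=31: ready={B} → run B
t=32: ready={B} → run B
t=33: ready={B} → run B
t=34: (idle)
t=35: (idle)
t=36: (idle)
t=37: (idle)
t=38: (idle)
t=39: (idle)
t=40: (idle)
t=41: (idle)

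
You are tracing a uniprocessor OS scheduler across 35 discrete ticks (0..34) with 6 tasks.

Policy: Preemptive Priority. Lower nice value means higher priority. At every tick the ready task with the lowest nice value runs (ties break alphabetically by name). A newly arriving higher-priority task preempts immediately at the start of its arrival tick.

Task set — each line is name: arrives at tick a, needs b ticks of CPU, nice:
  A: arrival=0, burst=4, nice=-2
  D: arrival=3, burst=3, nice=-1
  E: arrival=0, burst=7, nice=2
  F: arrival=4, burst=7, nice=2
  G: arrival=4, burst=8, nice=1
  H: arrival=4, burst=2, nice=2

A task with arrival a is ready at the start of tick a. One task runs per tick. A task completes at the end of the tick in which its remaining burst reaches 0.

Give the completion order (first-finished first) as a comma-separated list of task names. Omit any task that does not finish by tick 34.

t=0: ready={A,E} → run A
t=1: ready={A,E} → run A
t=2: ready={A,E} → run A
t=3: ready={A,D,E} → run A
t=4: ready={D,E,F,G,H} → run D
t=5: ready={D,E,F,G,H} → run D
t=6: ready={D,E,F,G,H} → run D
t=7: ready={E,F,G,H} → run G
t=8: ready={E,F,G,H} → run G
t=9: ready={E,F,G,H} → run G
t=10: ready={E,F,G,H} → run G
t=11: ready={E,F,G,H} → run G
t=12: ready={E,F,G,H} → run G
t=13: ready={E,F,G,H} → run G
t=14: ready={E,F,G,H} → run G
t=15: ready={E,F,H} → run E
t=16: ready={E,F,H} → run E
t=17: ready={E,F,H} → run E
t=18: ready={E,F,H} → run E
t=19: ready={E,F,H} → run E
t=20: ready={E,F,H} → run E
t=21: ready={E,F,H} → run E
t=22: ready={F,H} → run F
t=23: ready={F,H} → run F
t=24: ready={F,H} → run F
t=25: ready={F,H} → run F
t=26: ready={F,H} → run F
t=27: ready={F,H} → run F
t=28: ready={F,H} → run F
t=29: ready={H} → run H
t=30: ready={H} → run H
t=31: (idle)
t=32: (idle)
t=33: (idle)
t=34: (idle)

completion order = A, D, G, E, F, H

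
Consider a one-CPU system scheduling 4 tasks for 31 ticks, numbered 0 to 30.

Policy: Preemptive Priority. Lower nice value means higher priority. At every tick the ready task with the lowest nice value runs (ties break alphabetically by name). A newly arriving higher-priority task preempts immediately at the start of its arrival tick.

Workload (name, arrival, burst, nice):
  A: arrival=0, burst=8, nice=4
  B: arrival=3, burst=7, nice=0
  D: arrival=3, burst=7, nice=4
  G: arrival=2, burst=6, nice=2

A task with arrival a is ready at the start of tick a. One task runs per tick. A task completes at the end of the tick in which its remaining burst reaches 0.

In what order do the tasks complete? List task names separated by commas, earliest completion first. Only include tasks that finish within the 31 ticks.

completion order = B, G, A, D

t=0: ready={A} → run A
t=1: ready={A} → run A
t=2: ready={A,G} → run G
t=3: ready={A,B,D,G} → run B
t=4: ready={A,B,D,G} → run B
t=5: ready={A,B,D,G} → run B
t=6: ready={A,B,D,G} → run B
t=7: ready={A,B,D,G} → run B
t=8: ready={A,B,D,G} → run B
t=9: ready={A,B,D,G} → run B
t=10: ready={A,D,G} → run G
t=11: ready={A,D,G} → run G
t=12: ready={A,D,G} → run G
t=13: ready={A,D,G} → run G
t=14: ready={A,D,G} → run G
t=15: ready={A,D} → run A
t=16: ready={A,D} → run A
t=17: ready={A,D} → run A
t=18: ready={A,D} → run A
t=19: ready={A,D} → run A
t=20: ready={A,D} → run A
t=21: ready={D} → run D
t=22: ready={D} → run D
t=23: ready={D} → run D
t=24: ready={D} → run D
t=25: ready={D} → run D
t=26: ready={D} → run D
t=27: ready={D} → run D
t=28: (idle)
t=29: (idle)
t=30: (idle)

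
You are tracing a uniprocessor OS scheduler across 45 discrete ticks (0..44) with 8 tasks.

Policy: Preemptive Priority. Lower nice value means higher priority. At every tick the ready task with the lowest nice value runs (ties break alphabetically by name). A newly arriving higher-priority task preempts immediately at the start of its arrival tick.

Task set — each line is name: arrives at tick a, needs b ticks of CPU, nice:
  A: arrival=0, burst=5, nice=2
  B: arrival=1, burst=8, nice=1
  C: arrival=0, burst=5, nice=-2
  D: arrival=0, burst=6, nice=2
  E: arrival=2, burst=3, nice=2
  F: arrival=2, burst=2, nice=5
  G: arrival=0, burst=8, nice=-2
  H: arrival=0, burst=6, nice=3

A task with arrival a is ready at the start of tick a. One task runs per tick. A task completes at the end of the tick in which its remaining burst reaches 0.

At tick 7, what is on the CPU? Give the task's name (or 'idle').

t=0: ready={A,C,D,G,H} → run C
t=1: ready={A,B,C,D,G,H} → run C
t=2: ready={A,B,C,D,E,F,G,H} → run C
t=3: ready={A,B,C,D,E,F,G,H} → run C
t=4: ready={A,B,C,D,E,F,G,H} → run C
t=5: ready={A,B,D,E,F,G,H} → run G
t=6: ready={A,B,D,E,F,G,H} → run G
t=7: ready={A,B,D,E,F,G,H} → run G
t=8: ready={A,B,D,E,F,G,H} → run G
t=9: ready={A,B,D,E,F,G,H} → run G
t=10: ready={A,B,D,E,F,G,H} → run G
t=11: ready={A,B,D,E,F,G,H} → run G
t=12: ready={A,B,D,E,F,G,H} → run G
t=13: ready={A,B,D,E,F,H} → run B
t=14: ready={A,B,D,E,F,H} → run B
t=15: ready={A,B,D,E,F,H} → run B
t=16: ready={A,B,D,E,F,H} → run B
t=17: ready={A,B,D,E,F,H} → run B
t=18: ready={A,B,D,E,F,H} → run B
t=19: ready={A,B,D,E,F,H} → run B
t=20: ready={A,B,D,E,F,H} → run B
t=21: ready={A,D,E,F,H} → run A
t=22: ready={A,D,E,F,H} → run A
t=23: ready={A,D,E,F,H} → run A
t=24: ready={A,D,E,F,H} → run A
t=25: ready={A,D,E,F,H} → run A
t=26: ready={D,E,F,H} → run D
t=27: ready={D,E,F,H} → run D
t=28: ready={D,E,F,H} → run D
t=29: ready={D,E,F,H} → run D
t=30: ready={D,E,F,H} → run D
t=31: ready={D,E,F,H} → run D
t=32: ready={E,F,H} → run E
t=33: ready={E,F,H} → run E
t=34: ready={E,F,H} → run E
t=35: ready={F,H} → run H
t=36: ready={F,H} → run H
t=37: ready={F,H} → run H
t=38: ready={F,H} → run H
t=39: ready={F,H} → run H
t=40: ready={F,H} → run H
t=41: ready={F} → run F
t=42: ready={F} → run F
t=43: (idle)
t=44: (idle)

running at tick 7 = G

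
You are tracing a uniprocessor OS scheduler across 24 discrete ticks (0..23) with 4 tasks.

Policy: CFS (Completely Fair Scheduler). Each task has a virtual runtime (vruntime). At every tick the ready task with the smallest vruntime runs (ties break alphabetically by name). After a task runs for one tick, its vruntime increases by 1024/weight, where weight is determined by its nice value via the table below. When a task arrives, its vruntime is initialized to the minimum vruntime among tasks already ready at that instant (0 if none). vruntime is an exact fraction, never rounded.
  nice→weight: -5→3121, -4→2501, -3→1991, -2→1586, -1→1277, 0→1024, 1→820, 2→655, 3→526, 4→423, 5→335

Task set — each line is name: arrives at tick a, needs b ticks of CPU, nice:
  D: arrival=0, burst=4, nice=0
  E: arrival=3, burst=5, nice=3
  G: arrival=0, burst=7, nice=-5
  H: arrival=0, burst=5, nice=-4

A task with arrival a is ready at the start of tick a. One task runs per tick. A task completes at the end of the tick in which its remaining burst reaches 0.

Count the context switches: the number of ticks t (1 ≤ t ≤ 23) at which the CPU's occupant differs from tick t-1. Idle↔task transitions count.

t=0: vr[D=0 G=0 H=0] → run D
t=1: vr[D=1 G=0 H=0] → run G
t=2: vr[D=1 G=1024/3121 H=0] → run H
t=3: vr[D=1 E=1024/3121 G=1024/3121 H=1024/2501] → run E
t=4: vr[D=1 E=1867264/820823 G=1024/3121 H=1024/2501] → run G
t=5: vr[D=1 E=1867264/820823 G=2048/3121 H=1024/2501] → run H
t=6: vr[D=1 E=1867264/820823 G=2048/3121 H=2048/2501] → run G
t=7: vr[D=1 E=1867264/820823 G=3072/3121 H=2048/2501] → run H
t=8: vr[D=1 E=1867264/820823 G=3072/3121 H=3072/2501] → run G
t=9: vr[D=1 E=1867264/820823 G=4096/3121 H=3072/2501] → run D
t=10: vr[D=2 E=1867264/820823 G=4096/3121 H=3072/2501] → run H
t=11: vr[D=2 E=1867264/820823 G=4096/3121 H=4096/2501] → run G
t=12: vr[D=2 E=1867264/820823 G=5120/3121 H=4096/2501] → run H
t=13: vr[D=2 E=1867264/820823 G=5120/3121] → run G
t=14: vr[D=2 E=1867264/820823 G=6144/3121] → run G
t=15: vr[D=2 E=1867264/820823] → run D
t=16: vr[D=3 E=1867264/820823] → run E
t=17: vr[D=3 E=3465216/820823] → run D
t=18: vr[E=3465216/820823] → run E
t=19: vr[E=5063168/820823] → run E
t=20: vr[E=6661120/820823] → run E
t=21: (idle)
t=22: (idle)
t=23: (idle)

context switches = 18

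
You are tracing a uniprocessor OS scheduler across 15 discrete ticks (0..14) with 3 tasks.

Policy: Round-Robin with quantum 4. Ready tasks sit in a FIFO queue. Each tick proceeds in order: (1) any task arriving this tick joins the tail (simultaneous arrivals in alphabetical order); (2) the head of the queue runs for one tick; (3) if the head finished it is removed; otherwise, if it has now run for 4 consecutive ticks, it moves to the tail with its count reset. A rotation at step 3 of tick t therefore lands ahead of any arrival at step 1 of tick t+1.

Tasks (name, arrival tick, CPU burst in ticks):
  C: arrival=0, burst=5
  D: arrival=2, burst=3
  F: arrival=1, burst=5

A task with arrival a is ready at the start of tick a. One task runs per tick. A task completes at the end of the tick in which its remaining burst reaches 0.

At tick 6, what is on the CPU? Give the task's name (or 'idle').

running at tick 6 = F

t=0: queue=[C] q_used=0 → run C
t=1: queue=[C,F] q_used=1 → run C
t=2: queue=[C,F,D] q_used=2 → run C
t=3: queue=[C,F,D] q_used=3 → run C
t=4: queue=[F,D,C] q_used=0 → run F
t=5: queue=[F,D,C] q_used=1 → run F
t=6: queue=[F,D,C] q_used=2 → run F
t=7: queue=[F,D,C] q_used=3 → run F
t=8: queue=[D,C,F] q_used=0 → run D
t=9: queue=[D,C,F] q_used=1 → run D
t=10: queue=[D,C,F] q_used=2 → run D
t=11: queue=[C,F] q_used=0 → run C
t=12: queue=[F] q_used=0 → run F
t=13: (idle)
t=14: (idle)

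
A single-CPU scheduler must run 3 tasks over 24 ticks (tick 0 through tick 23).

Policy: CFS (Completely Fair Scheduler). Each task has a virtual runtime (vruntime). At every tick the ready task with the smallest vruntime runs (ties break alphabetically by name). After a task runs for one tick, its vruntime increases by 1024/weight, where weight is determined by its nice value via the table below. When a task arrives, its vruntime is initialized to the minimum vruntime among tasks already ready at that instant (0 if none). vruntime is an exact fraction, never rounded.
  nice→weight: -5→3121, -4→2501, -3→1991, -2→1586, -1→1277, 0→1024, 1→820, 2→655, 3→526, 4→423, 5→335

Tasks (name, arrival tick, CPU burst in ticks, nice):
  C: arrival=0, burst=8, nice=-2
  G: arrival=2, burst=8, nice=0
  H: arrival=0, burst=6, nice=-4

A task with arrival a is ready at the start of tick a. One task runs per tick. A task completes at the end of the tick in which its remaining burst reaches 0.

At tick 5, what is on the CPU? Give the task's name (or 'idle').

t=0: vr[C=0 H=0] → run C
t=1: vr[C=512/793 H=0] → run H
t=2: vr[C=512/793 G=1024/2501 H=1024/2501] → run G
t=3: vr[C=512/793 G=3525/2501 H=1024/2501] → run H
t=4: vr[C=512/793 G=3525/2501 H=2048/2501] → run C
t=5: vr[C=1024/793 G=3525/2501 H=2048/2501] → run H
t=6: vr[C=1024/793 G=3525/2501 H=3072/2501] → run H
t=7: vr[C=1024/793 G=3525/2501 H=4096/2501] → run C
t=8: vr[C=1536/793 G=3525/2501 H=4096/2501] → run G
t=9: vr[C=1536/793 G=6026/2501 H=4096/2501] → run H
t=10: vr[C=1536/793 G=6026/2501 H=5120/2501] → run C
t=11: vr[C=2048/793 G=6026/2501 H=5120/2501] → run H
t=12: vr[C=2048/793 G=6026/2501] → run G
t=13: vr[C=2048/793 G=8527/2501] → run C
t=14: vr[C=2560/793 G=8527/2501] → run C
t=15: vr[C=3072/793 G=8527/2501] → run G
t=16: vr[C=3072/793 G=11028/2501] → run C
t=17: vr[C=3584/793 G=11028/2501] → run G
t=18: vr[C=3584/793 G=13529/2501] → run C
t=19: vr[G=13529/2501] → run G
t=20: vr[G=16030/2501] → run G
t=21: vr[G=18531/2501] → run G
t=22: (idle)
t=23: (idle)

running at tick 5 = H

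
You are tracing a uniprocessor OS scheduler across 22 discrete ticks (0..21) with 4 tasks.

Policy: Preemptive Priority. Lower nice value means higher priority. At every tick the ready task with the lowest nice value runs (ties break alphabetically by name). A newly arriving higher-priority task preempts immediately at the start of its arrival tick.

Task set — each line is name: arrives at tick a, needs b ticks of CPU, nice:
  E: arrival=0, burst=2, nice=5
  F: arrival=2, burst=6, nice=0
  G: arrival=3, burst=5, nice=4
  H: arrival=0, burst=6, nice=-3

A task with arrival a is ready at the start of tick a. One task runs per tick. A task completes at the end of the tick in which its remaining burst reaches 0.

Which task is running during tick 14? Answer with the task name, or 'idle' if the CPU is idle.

t=0: ready={E,H} → run H
t=1: ready={E,H} → run H
t=2: ready={E,F,H} → run H
t=3: ready={E,F,G,H} → run H
t=4: ready={E,F,G,H} → run H
t=5: ready={E,F,G,H} → run H
t=6: ready={E,F,G} → run F
t=7: ready={E,F,G} → run F
t=8: ready={E,F,G} → run F
t=9: ready={E,F,G} → run F
t=10: ready={E,F,G} → run F
t=11: ready={E,F,G} → run F
t=12: ready={E,G} → run G
t=13: ready={E,G} → run G
t=14: ready={E,G} → run G
t=15: ready={E,G} → run G
t=16: ready={E,G} → run G
t=17: ready={E} → run E
t=18: ready={E} → run E
t=19: (idle)
t=20: (idle)
t=21: (idle)

running at tick 14 = G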